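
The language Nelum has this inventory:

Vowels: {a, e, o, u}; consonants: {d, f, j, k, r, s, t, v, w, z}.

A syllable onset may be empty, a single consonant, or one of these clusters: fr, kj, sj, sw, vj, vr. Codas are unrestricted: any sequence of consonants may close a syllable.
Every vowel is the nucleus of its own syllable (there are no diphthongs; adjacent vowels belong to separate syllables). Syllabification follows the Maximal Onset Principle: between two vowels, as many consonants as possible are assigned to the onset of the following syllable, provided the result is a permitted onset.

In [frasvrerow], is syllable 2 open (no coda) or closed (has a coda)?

open

Nuclei (vowels): a, e, o → 3 syllables.
/a…e/ gap (V1→V2): /svr/ — longest licit onset from the right is /vr/, leaving /s/ as coda.
/e…o/ gap (V2→V3): /r/ is a single consonant, so it becomes the next onset.
Putting it together: fras.vre.row.
Syllable 2 is /vre/; it ends in its nucleus with no coda, so it is open.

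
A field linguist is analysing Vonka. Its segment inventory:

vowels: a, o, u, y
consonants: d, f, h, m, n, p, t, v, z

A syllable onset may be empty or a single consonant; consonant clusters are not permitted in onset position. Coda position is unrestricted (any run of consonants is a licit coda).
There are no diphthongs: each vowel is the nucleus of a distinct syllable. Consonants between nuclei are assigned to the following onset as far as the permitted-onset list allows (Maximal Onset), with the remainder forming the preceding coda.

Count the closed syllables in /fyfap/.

1

Nuclei (vowels): y, a → 2 syllables.
V1 /y/ – V2 /a/: /f/ → onset of the next syllable (single consonants are always licit onsets).
So the parse is fy.fap.
Classifying each syllable: /fy/ (open), /fap/ (closed).
Closed syllables: 1.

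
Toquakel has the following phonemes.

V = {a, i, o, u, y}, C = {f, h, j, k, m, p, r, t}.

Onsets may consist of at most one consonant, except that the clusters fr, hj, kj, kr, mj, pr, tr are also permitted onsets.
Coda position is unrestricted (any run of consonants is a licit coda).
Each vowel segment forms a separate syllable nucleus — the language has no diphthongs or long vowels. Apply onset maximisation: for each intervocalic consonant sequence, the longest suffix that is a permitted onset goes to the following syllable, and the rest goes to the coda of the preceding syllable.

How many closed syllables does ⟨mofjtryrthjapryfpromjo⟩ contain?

3

Nuclei (vowels): o, y, a, y, o, o → 6 syllables.
Between /o/ (V1) and /y/ (V2): /fjtr/ — longest licit onset from the right is /tr/, leaving /fj/ as coda.
Between /y/ (V2) and /a/ (V3): /rthj/ splits as /rt/ + /hj/ (/hj/ is the longest suffix that is a licit onset).
Between /a/ (V3) and /y/ (V4): /pr/ — entire cluster is a permitted onset → onset /pr/, coda ∅.
Between /y/ (V4) and /o/ (V5): /fpr/ splits as /f/ + /pr/ (/pr/ is the longest suffix that is a licit onset).
Between /o/ (V5) and /o/ (V6): /mj/ — entire cluster is a permitted onset → onset /mj/, coda ∅.
So the parse is mofj.tryrt.hja.pryf.pro.mjo.
Classifying each syllable: /mofj/ (closed), /tryrt/ (closed), /hja/ (open), /pryf/ (closed), /pro/ (open), /mjo/ (open).
Closed syllables: 3.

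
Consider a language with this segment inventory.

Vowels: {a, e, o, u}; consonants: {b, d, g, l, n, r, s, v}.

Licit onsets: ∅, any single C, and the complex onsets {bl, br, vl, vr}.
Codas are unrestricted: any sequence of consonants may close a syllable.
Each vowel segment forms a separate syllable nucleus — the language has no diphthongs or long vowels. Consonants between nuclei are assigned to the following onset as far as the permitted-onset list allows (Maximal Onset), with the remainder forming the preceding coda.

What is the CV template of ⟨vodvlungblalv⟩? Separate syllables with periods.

The vowels are o, u, a — 3 nuclei, so 3 syllables.
V1 /o/ – V2 /u/: /dvl/ — longest licit onset from the right is /vl/, leaving /d/ as coda.
V2 /u/ – V3 /a/: cluster /ngbl/ — the longest permitted-onset suffix is /bl/; onset = /bl/, preceding coda = /ng/.
Result: vod.vlung.blalv.
Mapping each syllable to C/V: /vod/ → CVC, /vlung/ → CCVCC, /blalv/ → CCVCC.

CVC.CCVCC.CCVCC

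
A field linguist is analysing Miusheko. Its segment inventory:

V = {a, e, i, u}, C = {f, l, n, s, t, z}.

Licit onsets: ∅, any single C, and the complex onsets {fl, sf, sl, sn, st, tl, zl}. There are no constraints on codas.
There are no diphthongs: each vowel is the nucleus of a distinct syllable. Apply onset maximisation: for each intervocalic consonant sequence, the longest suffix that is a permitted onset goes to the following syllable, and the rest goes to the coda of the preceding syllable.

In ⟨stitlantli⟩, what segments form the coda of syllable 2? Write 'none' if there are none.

n

Vowels present: i, a, i; each is a nucleus, giving 3 syllables.
V1 /i/ – V2 /a/: cluster /tl/ — /tl/ is itself a permitted onset, so the whole cluster goes right; preceding coda = ∅.
V2 /a/ – V3 /i/: /ntl/; trying suffixes from longest down, /tl/ is the first permitted one, so coda /n/ | onset /tl/.
Syllabification: sti.tlan.tli.
Syllable 2 is /tlan/: onset /tl/, nucleus /a/, coda /n/.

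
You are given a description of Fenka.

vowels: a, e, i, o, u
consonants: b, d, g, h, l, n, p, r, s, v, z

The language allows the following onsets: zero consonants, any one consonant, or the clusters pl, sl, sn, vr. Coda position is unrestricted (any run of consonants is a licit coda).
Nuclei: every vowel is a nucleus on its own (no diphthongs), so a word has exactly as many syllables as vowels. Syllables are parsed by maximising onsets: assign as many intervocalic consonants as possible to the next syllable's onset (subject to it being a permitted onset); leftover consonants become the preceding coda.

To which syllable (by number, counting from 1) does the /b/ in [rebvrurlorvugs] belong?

The vowels are e, u, o, u — 4 nuclei, so 4 syllables.
V1 /e/ – V2 /u/: /bvr/; trying suffixes from longest down, /vr/ is the first permitted one, so coda /b/ | onset /vr/.
V2 /u/ – V3 /o/: /rl/; trying suffixes from longest down, /l/ is the first permitted one, so coda /r/ | onset /l/.
V3 /o/ – V4 /u/: /rv/ — longest licit onset from the right is /v/, leaving /r/ as coda.
Syllabification: reb.vrur.lor.vugs.
The /b/ is in the coda of syllable 1 (/reb/).

1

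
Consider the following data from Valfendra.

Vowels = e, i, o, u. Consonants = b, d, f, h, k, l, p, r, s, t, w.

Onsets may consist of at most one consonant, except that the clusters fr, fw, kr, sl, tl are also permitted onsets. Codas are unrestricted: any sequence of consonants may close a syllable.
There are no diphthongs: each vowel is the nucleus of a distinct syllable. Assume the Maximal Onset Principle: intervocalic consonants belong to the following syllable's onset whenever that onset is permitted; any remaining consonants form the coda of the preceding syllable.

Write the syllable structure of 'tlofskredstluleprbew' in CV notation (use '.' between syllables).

CCVCC.CCVCC.CCV.CVCC.CVC

The vowels are o, e, u, e, e — 5 nuclei, so 5 syllables.
/o…e/ gap (V1→V2): cluster /fskr/ — the longest permitted-onset suffix is /kr/; onset = /kr/, preceding coda = /fs/.
/e…u/ gap (V2→V3): cluster /dstl/ — the longest permitted-onset suffix is /tl/; onset = /tl/, preceding coda = /ds/.
/u…e/ gap (V3→V4): just /l/ — single C goes to the following onset.
/e…e/ gap (V4→V5): /prb/ — longest licit onset from the right is /b/, leaving /pr/ as coda.
Result: tlofs.kreds.tlu.lepr.bew.
Mapping each syllable to C/V: /tlofs/ → CCVCC, /kreds/ → CCVCC, /tlu/ → CCV, /lepr/ → CVCC, /bew/ → CVC.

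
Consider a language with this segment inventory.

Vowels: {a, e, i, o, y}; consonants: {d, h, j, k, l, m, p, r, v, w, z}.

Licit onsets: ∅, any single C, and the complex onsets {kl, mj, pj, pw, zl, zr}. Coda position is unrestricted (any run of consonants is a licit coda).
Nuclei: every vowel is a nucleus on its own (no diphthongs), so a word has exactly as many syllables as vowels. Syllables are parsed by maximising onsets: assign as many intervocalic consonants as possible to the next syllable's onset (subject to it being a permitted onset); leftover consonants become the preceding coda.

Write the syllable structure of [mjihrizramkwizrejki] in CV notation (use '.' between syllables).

The vowels are i, i, a, i, e, i — 6 nuclei, so 6 syllables.
σ1/σ2 boundary: cluster /hr/ — the longest permitted-onset suffix is /r/; onset = /r/, preceding coda = /h/.
σ2/σ3 boundary: /zr/ — entire cluster is a permitted onset → onset /zr/, coda ∅.
σ3/σ4 boundary: /mkw/; trying suffixes from longest down, /w/ is the first permitted one, so coda /mk/ | onset /w/.
σ4/σ5 boundary: cluster /zr/ — /zr/ is itself a permitted onset, so the whole cluster goes right; preceding coda = ∅.
σ5/σ6 boundary: /jk/; trying suffixes from longest down, /k/ is the first permitted one, so coda /j/ | onset /k/.
So the parse is mjih.ri.zramk.wi.zrej.ki.
Mapping each syllable to C/V: /mjih/ → CCVC, /ri/ → CV, /zramk/ → CCVCC, /wi/ → CV, /zrej/ → CCVC, /ki/ → CV.

CCVC.CV.CCVCC.CV.CCVC.CV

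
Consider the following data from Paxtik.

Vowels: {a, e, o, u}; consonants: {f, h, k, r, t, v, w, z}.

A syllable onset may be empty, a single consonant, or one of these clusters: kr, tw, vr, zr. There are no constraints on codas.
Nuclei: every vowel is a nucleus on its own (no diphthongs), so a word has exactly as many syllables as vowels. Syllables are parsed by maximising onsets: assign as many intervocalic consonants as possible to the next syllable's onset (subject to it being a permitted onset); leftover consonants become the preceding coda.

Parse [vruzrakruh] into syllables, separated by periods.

The vowels are u, a, u — 3 nuclei, so 3 syllables.
Between /u/ (V1) and /a/ (V2): /zr/ is a licit onset in full, so it all attaches to the next syllable.
Between /a/ (V2) and /u/ (V3): /kr/ — entire cluster is a permitted onset → onset /kr/, coda ∅.

vru.zra.kruh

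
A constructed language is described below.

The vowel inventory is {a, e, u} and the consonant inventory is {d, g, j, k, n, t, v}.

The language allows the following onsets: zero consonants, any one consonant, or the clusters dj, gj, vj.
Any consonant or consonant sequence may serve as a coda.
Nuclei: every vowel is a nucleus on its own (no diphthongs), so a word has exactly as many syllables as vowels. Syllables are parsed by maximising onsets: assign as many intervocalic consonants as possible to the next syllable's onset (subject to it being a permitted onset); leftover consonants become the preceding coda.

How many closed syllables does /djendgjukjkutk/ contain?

The vowels are e, u, u — 3 nuclei, so 3 syllables.
σ1/σ2 boundary: /ndgj/; trying suffixes from longest down, /gj/ is the first permitted one, so coda /nd/ | onset /gj/.
σ2/σ3 boundary: /kjk/; trying suffixes from longest down, /k/ is the first permitted one, so coda /kj/ | onset /k/.
Putting it together: djend.gjukj.kutk.
Classifying each syllable: /djend/ (closed), /gjukj/ (closed), /kutk/ (closed).
Closed syllables: 3.

3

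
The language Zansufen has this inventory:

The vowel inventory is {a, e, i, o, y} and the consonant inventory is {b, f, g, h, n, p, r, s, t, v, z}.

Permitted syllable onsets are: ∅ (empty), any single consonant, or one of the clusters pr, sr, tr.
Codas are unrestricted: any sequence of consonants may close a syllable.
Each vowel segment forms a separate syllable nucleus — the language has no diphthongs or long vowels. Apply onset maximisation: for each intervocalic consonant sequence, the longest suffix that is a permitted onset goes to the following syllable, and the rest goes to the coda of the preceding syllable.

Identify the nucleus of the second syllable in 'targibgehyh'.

i

Vowels present: a, i, e, y; each is a nucleus, giving 4 syllables.
The second nucleus (vowel 2 from the left) is /i/.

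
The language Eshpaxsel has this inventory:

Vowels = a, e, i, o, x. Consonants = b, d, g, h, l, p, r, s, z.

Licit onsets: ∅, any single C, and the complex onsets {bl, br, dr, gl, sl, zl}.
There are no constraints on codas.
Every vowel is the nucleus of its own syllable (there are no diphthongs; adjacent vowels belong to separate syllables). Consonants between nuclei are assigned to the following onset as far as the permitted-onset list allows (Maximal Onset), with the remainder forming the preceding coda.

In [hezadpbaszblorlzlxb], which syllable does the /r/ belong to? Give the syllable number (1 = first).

4

Vowels present: e, a, a, o, x; each is a nucleus, giving 5 syllables.
/e…a/ gap (V1→V2): just /z/ — single C goes to the following onset.
/a…a/ gap (V2→V3): /dpb/ splits as /dp/ + /b/ (/b/ is the longest suffix that is a licit onset).
/a…o/ gap (V3→V4): cluster /szbl/ — the longest permitted-onset suffix is /bl/; onset = /bl/, preceding coda = /sz/.
/o…x/ gap (V4→V5): /rlzl/ splits as /rl/ + /zl/ (/zl/ is the longest suffix that is a licit onset).
So the parse is he.zadp.basz.blorl.zlxb.
The /r/ is in the coda of syllable 4 (/blorl/).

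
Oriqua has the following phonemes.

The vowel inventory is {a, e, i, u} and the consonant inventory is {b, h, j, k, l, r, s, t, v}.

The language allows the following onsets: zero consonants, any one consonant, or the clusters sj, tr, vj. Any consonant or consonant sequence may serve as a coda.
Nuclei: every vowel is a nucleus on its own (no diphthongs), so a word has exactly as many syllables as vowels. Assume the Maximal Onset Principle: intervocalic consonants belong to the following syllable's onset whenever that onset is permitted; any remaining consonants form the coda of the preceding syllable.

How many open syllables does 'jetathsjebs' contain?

The vowels are e, a, e — 3 nuclei, so 3 syllables.
σ1/σ2 boundary: just /t/ — single C goes to the following onset.
σ2/σ3 boundary: cluster /thsj/ — the longest permitted-onset suffix is /sj/; onset = /sj/, preceding coda = /th/.
So the parse is je.tath.sjebs.
Classifying each syllable: /je/ (open), /tath/ (closed), /sjebs/ (closed).
Open syllables: 1.

1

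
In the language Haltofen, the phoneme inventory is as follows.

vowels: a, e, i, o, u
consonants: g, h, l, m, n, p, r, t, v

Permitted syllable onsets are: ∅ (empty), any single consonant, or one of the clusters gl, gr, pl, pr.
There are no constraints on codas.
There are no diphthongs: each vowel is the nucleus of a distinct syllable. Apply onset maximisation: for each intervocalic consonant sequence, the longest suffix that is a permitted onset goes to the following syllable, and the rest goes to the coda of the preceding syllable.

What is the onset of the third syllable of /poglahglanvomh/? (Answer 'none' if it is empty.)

Nuclei (vowels): o, a, a, o → 4 syllables.
Between /o/ (V1) and /a/ (V2): cluster /gl/ — /gl/ is itself a permitted onset, so the whole cluster goes right; preceding coda = ∅.
Between /a/ (V2) and /a/ (V3): /hgl/; trying suffixes from longest down, /gl/ is the first permitted one, so coda /h/ | onset /gl/.
Between /a/ (V3) and /o/ (V4): /nv/ — longest licit onset from the right is /v/, leaving /n/ as coda.
Syllabification: po.glah.glan.vomh.
Syllable 3 is /glan/: onset /gl/, nucleus /a/, coda /n/.

gl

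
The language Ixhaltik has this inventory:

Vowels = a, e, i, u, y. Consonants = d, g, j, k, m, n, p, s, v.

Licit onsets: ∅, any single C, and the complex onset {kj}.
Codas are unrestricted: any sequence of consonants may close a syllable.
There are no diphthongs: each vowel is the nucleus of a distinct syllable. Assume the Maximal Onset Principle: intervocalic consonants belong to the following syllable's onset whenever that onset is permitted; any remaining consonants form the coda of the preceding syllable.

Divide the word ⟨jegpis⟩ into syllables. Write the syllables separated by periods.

Vowels present: e, i; each is a nucleus, giving 2 syllables.
V1 /e/ – V2 /i/: /gp/ — longest licit onset from the right is /p/, leaving /g/ as coda.

jeg.pis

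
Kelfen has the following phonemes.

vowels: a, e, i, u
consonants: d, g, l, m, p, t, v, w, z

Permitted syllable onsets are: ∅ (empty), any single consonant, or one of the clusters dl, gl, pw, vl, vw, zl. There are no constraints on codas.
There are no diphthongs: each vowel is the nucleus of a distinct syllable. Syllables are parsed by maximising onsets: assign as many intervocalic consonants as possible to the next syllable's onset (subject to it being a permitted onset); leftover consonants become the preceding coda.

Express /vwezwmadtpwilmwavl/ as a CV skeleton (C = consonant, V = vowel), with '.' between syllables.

CCVCC.CVCC.CCVCC.CVCC

Nuclei (vowels): e, a, i, a → 4 syllables.
Between /e/ (V1) and /a/ (V2): /zwm/; trying suffixes from longest down, /m/ is the first permitted one, so coda /zw/ | onset /m/.
Between /a/ (V2) and /i/ (V3): cluster /dtpw/ — the longest permitted-onset suffix is /pw/; onset = /pw/, preceding coda = /dt/.
Between /i/ (V3) and /a/ (V4): cluster /lmw/ — the longest permitted-onset suffix is /w/; onset = /w/, preceding coda = /lm/.
So the parse is vwezw.madt.pwilm.wavl.
Mapping each syllable to C/V: /vwezw/ → CCVCC, /madt/ → CVCC, /pwilm/ → CCVCC, /wavl/ → CVCC.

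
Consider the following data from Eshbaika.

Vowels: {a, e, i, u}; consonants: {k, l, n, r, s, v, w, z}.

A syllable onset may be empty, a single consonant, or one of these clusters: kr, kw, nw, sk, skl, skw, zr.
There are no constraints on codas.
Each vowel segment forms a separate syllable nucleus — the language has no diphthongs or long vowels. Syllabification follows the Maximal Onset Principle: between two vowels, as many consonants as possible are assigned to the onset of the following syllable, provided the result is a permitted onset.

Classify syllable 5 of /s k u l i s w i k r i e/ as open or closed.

open

The vowels are u, i, i, i, e — 5 nuclei, so 5 syllables.
V1 /u/ – V2 /i/: just /l/ — single C goes to the following onset.
V2 /i/ – V3 /i/: /sw/; trying suffixes from longest down, /w/ is the first permitted one, so coda /s/ | onset /w/.
V3 /i/ – V4 /i/: /kr/ — entire cluster is a permitted onset → onset /kr/, coda ∅.
V4 /i/ – V5 /e/: hiatus — the boundary sits between the two vowels.
So the parse is sku.lis.wi.kri.e.
Syllable 5 is /e/; it ends in its nucleus with no coda, so it is open.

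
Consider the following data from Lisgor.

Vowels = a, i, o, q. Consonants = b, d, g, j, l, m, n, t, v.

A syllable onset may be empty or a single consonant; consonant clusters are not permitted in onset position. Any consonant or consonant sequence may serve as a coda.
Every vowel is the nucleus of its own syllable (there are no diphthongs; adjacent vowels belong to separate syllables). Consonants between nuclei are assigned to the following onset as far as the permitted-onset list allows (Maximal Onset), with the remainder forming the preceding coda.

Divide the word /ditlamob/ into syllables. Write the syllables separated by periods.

Vowels present: i, a, o; each is a nucleus, giving 3 syllables.
Between /i/ (V1) and /a/ (V2): /tl/ — longest licit onset from the right is /l/, leaving /t/ as coda.
Between /a/ (V2) and /o/ (V3): just /m/ — single C goes to the following onset.

dit.la.mob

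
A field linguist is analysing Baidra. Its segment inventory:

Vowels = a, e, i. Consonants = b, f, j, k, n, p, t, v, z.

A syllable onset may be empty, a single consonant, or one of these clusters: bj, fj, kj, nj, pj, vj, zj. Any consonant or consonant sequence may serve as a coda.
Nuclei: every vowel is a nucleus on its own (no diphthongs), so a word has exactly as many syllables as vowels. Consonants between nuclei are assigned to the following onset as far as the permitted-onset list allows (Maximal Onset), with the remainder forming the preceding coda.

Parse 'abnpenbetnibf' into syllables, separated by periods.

abn.pen.bet.nibf

Nuclei (vowels): a, e, e, i → 4 syllables.
V1 /a/ – V2 /e/: /bnp/ splits as /bn/ + /p/ (/p/ is the longest suffix that is a licit onset).
V2 /e/ – V3 /e/: /nb/ splits as /n/ + /b/ (/b/ is the longest suffix that is a licit onset).
V3 /e/ – V4 /i/: /tn/; trying suffixes from longest down, /n/ is the first permitted one, so coda /t/ | onset /n/.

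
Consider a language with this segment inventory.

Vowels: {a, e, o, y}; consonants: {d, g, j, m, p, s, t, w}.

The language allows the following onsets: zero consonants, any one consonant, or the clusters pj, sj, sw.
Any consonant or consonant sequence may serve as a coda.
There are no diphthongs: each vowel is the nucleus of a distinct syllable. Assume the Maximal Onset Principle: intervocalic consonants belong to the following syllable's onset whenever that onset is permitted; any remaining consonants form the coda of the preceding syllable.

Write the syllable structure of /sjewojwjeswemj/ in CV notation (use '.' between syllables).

CCV.CVCC.CV.CCVCC

Vowels present: e, o, e, e; each is a nucleus, giving 4 syllables.
σ1/σ2 boundary: just /w/ — single C goes to the following onset.
σ2/σ3 boundary: cluster /jwj/ — the longest permitted-onset suffix is /j/; onset = /j/, preceding coda = /jw/.
σ3/σ4 boundary: /sw/ is a licit onset in full, so it all attaches to the next syllable.
Putting it together: sje.wojw.je.swemj.
Mapping each syllable to C/V: /sje/ → CCV, /wojw/ → CVCC, /je/ → CV, /swemj/ → CCVCC.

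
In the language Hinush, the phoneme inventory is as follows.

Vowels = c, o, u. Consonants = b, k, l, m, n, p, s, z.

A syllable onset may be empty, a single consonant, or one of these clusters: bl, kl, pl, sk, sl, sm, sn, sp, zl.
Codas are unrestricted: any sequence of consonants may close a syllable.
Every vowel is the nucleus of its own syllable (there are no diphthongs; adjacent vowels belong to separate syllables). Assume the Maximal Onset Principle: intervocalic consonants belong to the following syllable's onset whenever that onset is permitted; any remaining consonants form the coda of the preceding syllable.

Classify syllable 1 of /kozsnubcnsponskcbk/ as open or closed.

Vowels present: o, u, c, o, c; each is a nucleus, giving 5 syllables.
σ1/σ2 boundary: cluster /zsn/ — the longest permitted-onset suffix is /sn/; onset = /sn/, preceding coda = /z/.
σ2/σ3 boundary: /b/ is a single consonant, so it becomes the next onset.
σ3/σ4 boundary: /nsp/; trying suffixes from longest down, /sp/ is the first permitted one, so coda /n/ | onset /sp/.
σ4/σ5 boundary: /nsk/ — longest licit onset from the right is /sk/, leaving /n/ as coda.
So the parse is koz.snu.bcn.spon.skcbk.
Syllable 1 is /koz/ with coda /z/, so it is closed.

closed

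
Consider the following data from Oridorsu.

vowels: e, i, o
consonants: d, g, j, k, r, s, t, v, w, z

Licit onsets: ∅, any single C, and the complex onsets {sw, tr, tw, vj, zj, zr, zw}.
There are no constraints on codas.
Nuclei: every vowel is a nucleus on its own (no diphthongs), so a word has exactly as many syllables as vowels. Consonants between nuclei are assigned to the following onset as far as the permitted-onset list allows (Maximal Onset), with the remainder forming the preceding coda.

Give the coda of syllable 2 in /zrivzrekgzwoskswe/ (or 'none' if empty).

Nuclei (vowels): i, e, o, e → 4 syllables.
σ1/σ2 boundary: /vzr/ — longest licit onset from the right is /zr/, leaving /v/ as coda.
σ2/σ3 boundary: /kgzw/ splits as /kg/ + /zw/ (/zw/ is the longest suffix that is a licit onset).
σ3/σ4 boundary: /sksw/ splits as /sk/ + /sw/ (/sw/ is the longest suffix that is a licit onset).
So the parse is zriv.zrekg.zwosk.swe.
Syllable 2 is /zrekg/: onset /zr/, nucleus /e/, coda /kg/.

kg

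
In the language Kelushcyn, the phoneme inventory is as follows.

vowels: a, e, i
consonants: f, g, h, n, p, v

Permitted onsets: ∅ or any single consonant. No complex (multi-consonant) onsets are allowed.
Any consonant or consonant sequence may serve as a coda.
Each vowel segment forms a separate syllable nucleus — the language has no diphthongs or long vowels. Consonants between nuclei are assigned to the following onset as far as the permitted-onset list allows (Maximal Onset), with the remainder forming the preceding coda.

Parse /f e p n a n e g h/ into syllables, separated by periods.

Vowels present: e, a, e; each is a nucleus, giving 3 syllables.
Between /e/ (V1) and /a/ (V2): cluster /pn/ — the longest permitted-onset suffix is /n/; onset = /n/, preceding coda = /p/.
Between /a/ (V2) and /e/ (V3): /n/ → onset of the next syllable (single consonants are always licit onsets).

fep.na.negh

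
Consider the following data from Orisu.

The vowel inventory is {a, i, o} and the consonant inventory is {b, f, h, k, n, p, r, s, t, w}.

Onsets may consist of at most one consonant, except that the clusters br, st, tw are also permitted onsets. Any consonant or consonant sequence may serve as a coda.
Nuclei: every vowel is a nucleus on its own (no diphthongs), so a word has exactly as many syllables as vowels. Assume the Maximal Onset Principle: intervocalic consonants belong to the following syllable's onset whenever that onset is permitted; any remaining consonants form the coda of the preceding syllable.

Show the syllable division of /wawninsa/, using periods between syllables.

Nuclei (vowels): a, i, a → 3 syllables.
Between /a/ (V1) and /i/ (V2): cluster /wn/ — the longest permitted-onset suffix is /n/; onset = /n/, preceding coda = /w/.
Between /i/ (V2) and /a/ (V3): /ns/ — longest licit onset from the right is /s/, leaving /n/ as coda.

waw.nin.sa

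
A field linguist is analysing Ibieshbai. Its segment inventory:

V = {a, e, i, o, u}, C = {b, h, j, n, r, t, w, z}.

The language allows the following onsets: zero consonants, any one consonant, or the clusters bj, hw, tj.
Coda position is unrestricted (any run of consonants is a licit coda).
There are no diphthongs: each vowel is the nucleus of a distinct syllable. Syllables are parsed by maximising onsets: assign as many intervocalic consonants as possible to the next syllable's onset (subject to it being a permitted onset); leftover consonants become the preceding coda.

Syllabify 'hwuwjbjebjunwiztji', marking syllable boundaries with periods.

hwuwj.bje.bjun.wiz.tji

Nuclei (vowels): u, e, u, i, i → 5 syllables.
/u…e/ gap (V1→V2): /wjbj/ — longest licit onset from the right is /bj/, leaving /wj/ as coda.
/e…u/ gap (V2→V3): /bj/ is a licit onset in full, so it all attaches to the next syllable.
/u…i/ gap (V3→V4): /nw/ — longest licit onset from the right is /w/, leaving /n/ as coda.
/i…i/ gap (V4→V5): /ztj/ — longest licit onset from the right is /tj/, leaving /z/ as coda.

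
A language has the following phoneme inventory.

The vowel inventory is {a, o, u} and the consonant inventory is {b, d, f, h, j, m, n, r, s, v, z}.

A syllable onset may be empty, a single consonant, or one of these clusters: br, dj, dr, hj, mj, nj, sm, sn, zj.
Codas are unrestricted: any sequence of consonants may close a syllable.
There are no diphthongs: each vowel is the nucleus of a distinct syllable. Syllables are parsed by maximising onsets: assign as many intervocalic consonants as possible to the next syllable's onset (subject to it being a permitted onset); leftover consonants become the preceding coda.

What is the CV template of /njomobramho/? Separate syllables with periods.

Vowels present: o, o, a, o; each is a nucleus, giving 4 syllables.
/o…o/ gap (V1→V2): /m/ → onset of the next syllable (single consonants are always licit onsets).
/o…a/ gap (V2→V3): cluster /br/ — /br/ is itself a permitted onset, so the whole cluster goes right; preceding coda = ∅.
/a…o/ gap (V3→V4): /mh/ — longest licit onset from the right is /h/, leaving /m/ as coda.
Syllabification: njo.mo.bram.ho.
Mapping each syllable to C/V: /njo/ → CCV, /mo/ → CV, /bram/ → CCVC, /ho/ → CV.

CCV.CV.CCVC.CV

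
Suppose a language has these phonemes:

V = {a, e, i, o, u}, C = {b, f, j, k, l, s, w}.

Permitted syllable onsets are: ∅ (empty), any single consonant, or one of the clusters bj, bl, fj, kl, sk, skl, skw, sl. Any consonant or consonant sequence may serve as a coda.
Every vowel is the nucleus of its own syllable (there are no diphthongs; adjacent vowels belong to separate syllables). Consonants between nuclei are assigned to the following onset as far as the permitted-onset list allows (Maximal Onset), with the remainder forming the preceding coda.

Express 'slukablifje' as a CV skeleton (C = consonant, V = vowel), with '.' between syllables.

CCV.CV.CCV.CCV

The vowels are u, a, i, e — 4 nuclei, so 4 syllables.
Between /u/ (V1) and /a/ (V2): /k/ → onset of the next syllable (single consonants are always licit onsets).
Between /a/ (V2) and /i/ (V3): /bl/ — entire cluster is a permitted onset → onset /bl/, coda ∅.
Between /i/ (V3) and /e/ (V4): /fj/ — entire cluster is a permitted onset → onset /fj/, coda ∅.
Syllabification: slu.ka.bli.fje.
Mapping each syllable to C/V: /slu/ → CCV, /ka/ → CV, /bli/ → CCV, /fje/ → CCV.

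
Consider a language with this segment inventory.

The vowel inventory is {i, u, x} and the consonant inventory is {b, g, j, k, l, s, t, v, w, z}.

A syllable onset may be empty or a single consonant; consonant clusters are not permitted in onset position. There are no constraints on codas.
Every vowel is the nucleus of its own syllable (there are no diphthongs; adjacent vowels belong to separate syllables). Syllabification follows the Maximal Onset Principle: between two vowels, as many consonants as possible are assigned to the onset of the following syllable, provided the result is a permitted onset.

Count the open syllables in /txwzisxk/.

Vowels present: x, i, x; each is a nucleus, giving 3 syllables.
σ1/σ2 boundary: /wz/ splits as /w/ + /z/ (/z/ is the longest suffix that is a licit onset).
σ2/σ3 boundary: /s/ is a single consonant, so it becomes the next onset.
Syllabification: txw.zi.sxk.
Classifying each syllable: /txw/ (closed), /zi/ (open), /sxk/ (closed).
Open syllables: 1.

1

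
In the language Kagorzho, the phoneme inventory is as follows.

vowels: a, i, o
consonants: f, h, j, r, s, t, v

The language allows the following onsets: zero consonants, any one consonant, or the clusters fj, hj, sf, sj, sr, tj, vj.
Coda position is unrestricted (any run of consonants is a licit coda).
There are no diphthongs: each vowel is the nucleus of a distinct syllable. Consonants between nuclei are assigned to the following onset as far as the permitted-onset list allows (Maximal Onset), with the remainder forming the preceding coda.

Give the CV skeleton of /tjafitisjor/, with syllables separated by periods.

The vowels are a, i, i, o — 4 nuclei, so 4 syllables.
Between /a/ (V1) and /i/ (V2): /f/ → onset of the next syllable (single consonants are always licit onsets).
Between /i/ (V2) and /i/ (V3): /t/ is a single consonant, so it becomes the next onset.
Between /i/ (V3) and /o/ (V4): /sj/ — entire cluster is a permitted onset → onset /sj/, coda ∅.
Syllabification: tja.fi.ti.sjor.
Mapping each syllable to C/V: /tja/ → CCV, /fi/ → CV, /ti/ → CV, /sjor/ → CCVC.

CCV.CV.CV.CCVC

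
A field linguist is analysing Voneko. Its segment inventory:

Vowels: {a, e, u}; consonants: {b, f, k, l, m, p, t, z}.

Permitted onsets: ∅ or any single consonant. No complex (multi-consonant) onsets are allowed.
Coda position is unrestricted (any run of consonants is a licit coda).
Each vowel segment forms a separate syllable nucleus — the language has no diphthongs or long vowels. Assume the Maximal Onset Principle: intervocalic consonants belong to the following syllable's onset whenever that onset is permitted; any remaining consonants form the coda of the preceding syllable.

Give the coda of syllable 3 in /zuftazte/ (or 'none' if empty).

The vowels are u, a, e — 3 nuclei, so 3 syllables.
V1 /u/ – V2 /a/: /ft/ — longest licit onset from the right is /t/, leaving /f/ as coda.
V2 /a/ – V3 /e/: cluster /zt/ — the longest permitted-onset suffix is /t/; onset = /t/, preceding coda = /z/.
Putting it together: zuf.taz.te.
Syllable 3 is /te/: onset /t/, nucleus /e/, coda ∅.

none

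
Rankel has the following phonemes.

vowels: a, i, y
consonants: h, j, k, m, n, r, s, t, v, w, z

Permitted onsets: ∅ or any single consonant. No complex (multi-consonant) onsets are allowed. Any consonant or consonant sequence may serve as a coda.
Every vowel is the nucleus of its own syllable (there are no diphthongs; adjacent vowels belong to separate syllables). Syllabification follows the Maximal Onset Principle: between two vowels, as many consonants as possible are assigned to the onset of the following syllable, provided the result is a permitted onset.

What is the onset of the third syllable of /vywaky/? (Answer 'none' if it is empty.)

k

Nuclei (vowels): y, a, y → 3 syllables.
/y…a/ gap (V1→V2): /w/ is a single consonant, so it becomes the next onset.
/a…y/ gap (V2→V3): /k/ → onset of the next syllable (single consonants are always licit onsets).
Syllabification: vy.wa.ky.
Syllable 3 is /ky/: onset /k/, nucleus /y/, coda ∅.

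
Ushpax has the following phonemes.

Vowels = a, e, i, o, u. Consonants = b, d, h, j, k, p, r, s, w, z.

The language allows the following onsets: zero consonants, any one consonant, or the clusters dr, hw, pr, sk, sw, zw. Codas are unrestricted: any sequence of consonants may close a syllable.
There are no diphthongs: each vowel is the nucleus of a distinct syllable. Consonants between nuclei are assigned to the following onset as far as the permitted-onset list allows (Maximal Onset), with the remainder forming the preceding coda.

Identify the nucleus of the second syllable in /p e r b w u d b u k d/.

u

Vowels present: e, u, u; each is a nucleus, giving 3 syllables.
The second nucleus (vowel 2 from the left) is /u/.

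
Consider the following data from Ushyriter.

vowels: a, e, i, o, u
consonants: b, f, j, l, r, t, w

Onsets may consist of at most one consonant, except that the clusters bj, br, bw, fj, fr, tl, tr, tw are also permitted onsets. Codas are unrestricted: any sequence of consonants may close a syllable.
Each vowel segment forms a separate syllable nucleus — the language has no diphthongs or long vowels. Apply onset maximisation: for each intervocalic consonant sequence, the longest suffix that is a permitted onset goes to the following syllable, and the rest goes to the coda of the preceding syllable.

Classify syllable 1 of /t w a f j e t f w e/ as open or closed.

The vowels are a, e, e — 3 nuclei, so 3 syllables.
σ1/σ2 boundary: /fj/ — entire cluster is a permitted onset → onset /fj/, coda ∅.
σ2/σ3 boundary: /tfw/ splits as /tf/ + /w/ (/w/ is the longest suffix that is a licit onset).
Syllabification: twa.fjetf.we.
Syllable 1 is /twa/; it ends in its nucleus with no coda, so it is open.

open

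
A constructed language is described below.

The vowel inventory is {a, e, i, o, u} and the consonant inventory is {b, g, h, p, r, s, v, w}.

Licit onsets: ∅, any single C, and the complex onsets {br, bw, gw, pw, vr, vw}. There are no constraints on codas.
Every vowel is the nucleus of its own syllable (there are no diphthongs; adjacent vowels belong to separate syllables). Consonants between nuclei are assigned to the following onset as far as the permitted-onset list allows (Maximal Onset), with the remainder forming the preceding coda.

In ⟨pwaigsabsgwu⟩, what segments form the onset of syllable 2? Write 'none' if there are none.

Nuclei (vowels): a, i, a, u → 4 syllables.
σ1/σ2 boundary: hiatus — the boundary sits between the two vowels.
σ2/σ3 boundary: /gs/ splits as /g/ + /s/ (/s/ is the longest suffix that is a licit onset).
σ3/σ4 boundary: /bsgw/ splits as /bs/ + /gw/ (/gw/ is the longest suffix that is a licit onset).
So the parse is pwa.ig.sabs.gwu.
Syllable 2 is /ig/: onset ∅, nucleus /i/, coda /g/.

none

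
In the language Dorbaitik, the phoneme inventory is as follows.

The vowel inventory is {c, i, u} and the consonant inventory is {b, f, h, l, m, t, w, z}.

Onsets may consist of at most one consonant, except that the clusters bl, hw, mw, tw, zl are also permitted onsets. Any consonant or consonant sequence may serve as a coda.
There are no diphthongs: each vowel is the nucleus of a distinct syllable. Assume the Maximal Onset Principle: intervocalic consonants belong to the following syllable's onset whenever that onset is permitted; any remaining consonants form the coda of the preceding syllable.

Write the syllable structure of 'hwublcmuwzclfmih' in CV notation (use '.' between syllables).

CCV.CCV.CVC.CVCC.CVC

Vowels present: u, c, u, c, i; each is a nucleus, giving 5 syllables.
V1 /u/ – V2 /c/: /bl/ is a licit onset in full, so it all attaches to the next syllable.
V2 /c/ – V3 /u/: /m/ → onset of the next syllable (single consonants are always licit onsets).
V3 /u/ – V4 /c/: /wz/ splits as /w/ + /z/ (/z/ is the longest suffix that is a licit onset).
V4 /c/ – V5 /i/: /lfm/ — longest licit onset from the right is /m/, leaving /lf/ as coda.
Result: hwu.blc.muw.zclf.mih.
Mapping each syllable to C/V: /hwu/ → CCV, /blc/ → CCV, /muw/ → CVC, /zclf/ → CVCC, /mih/ → CVC.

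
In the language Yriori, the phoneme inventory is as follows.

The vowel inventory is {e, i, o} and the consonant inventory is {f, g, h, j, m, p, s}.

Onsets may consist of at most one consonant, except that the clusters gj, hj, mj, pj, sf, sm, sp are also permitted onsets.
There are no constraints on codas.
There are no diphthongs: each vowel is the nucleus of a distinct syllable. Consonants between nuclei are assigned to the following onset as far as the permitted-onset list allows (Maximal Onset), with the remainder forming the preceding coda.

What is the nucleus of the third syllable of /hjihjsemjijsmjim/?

i

Nuclei (vowels): i, e, i, i → 4 syllables.
The third nucleus (vowel 3 from the left) is /i/.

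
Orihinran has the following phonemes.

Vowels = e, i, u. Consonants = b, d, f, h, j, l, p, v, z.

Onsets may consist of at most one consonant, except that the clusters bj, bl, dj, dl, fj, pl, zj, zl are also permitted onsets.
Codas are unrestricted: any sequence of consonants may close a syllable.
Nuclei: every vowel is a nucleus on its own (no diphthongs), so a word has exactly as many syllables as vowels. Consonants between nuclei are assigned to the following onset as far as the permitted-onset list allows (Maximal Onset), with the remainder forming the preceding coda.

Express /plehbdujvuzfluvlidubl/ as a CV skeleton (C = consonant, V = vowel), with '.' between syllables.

Nuclei (vowels): e, u, u, u, i, u → 6 syllables.
/e…u/ gap (V1→V2): /hbd/ — longest licit onset from the right is /d/, leaving /hb/ as coda.
/u…u/ gap (V2→V3): /jv/ splits as /j/ + /v/ (/v/ is the longest suffix that is a licit onset).
/u…u/ gap (V3→V4): cluster /zfl/ — the longest permitted-onset suffix is /l/; onset = /l/, preceding coda = /zf/.
/u…i/ gap (V4→V5): /vl/; trying suffixes from longest down, /l/ is the first permitted one, so coda /v/ | onset /l/.
/i…u/ gap (V5→V6): /d/ → onset of the next syllable (single consonants are always licit onsets).
Putting it together: plehb.duj.vuzf.luv.li.dubl.
Mapping each syllable to C/V: /plehb/ → CCVCC, /duj/ → CVC, /vuzf/ → CVCC, /luv/ → CVC, /li/ → CV, /dubl/ → CVCC.

CCVCC.CVC.CVCC.CVC.CV.CVCC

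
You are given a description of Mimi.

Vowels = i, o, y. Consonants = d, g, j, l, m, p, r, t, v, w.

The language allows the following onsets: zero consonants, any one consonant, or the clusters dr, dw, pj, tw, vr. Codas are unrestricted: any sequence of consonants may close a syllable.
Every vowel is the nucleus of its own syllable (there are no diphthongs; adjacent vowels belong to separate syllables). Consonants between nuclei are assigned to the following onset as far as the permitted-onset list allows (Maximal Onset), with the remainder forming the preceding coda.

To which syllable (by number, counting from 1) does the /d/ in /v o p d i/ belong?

Nuclei (vowels): o, i → 2 syllables.
V1 /o/ – V2 /i/: /pd/; trying suffixes from longest down, /d/ is the first permitted one, so coda /p/ | onset /d/.
Result: vop.di.
The /d/ is in the onset of syllable 2 (/di/).

2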